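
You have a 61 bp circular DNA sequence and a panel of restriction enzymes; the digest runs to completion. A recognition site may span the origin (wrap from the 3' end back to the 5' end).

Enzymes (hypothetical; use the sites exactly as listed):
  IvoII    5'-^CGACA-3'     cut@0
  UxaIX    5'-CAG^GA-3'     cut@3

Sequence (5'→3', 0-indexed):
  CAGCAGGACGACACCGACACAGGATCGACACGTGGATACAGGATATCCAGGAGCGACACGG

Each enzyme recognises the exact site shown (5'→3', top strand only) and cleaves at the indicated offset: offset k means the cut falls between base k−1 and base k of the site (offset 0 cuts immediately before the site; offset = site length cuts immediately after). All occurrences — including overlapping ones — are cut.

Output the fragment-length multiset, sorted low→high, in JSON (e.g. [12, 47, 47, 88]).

[2,3,3,6,8,9,14,16]

Scan for sites:
  IvoII (CGACA, off=0): starts [8, 14, 25, 53] → cuts [8, 14, 25, 53]
  UxaIX (CAGGA, off=3): starts [3, 19, 38, 47] → cuts [6, 22, 41, 50]

All cut coordinates (distinct, sorted): [6, 8, 14, 22, 25, 41, 50, 53]

Fragment lengths:
  6→8: 2 bp
  8→14: 6 bp
  14→22: 8 bp
  22→25: 3 bp
  25→41: 16 bp
  41→50: 9 bp
  50→53: 3 bp
  53→6 (wrap): 61-53+6 = 14 bp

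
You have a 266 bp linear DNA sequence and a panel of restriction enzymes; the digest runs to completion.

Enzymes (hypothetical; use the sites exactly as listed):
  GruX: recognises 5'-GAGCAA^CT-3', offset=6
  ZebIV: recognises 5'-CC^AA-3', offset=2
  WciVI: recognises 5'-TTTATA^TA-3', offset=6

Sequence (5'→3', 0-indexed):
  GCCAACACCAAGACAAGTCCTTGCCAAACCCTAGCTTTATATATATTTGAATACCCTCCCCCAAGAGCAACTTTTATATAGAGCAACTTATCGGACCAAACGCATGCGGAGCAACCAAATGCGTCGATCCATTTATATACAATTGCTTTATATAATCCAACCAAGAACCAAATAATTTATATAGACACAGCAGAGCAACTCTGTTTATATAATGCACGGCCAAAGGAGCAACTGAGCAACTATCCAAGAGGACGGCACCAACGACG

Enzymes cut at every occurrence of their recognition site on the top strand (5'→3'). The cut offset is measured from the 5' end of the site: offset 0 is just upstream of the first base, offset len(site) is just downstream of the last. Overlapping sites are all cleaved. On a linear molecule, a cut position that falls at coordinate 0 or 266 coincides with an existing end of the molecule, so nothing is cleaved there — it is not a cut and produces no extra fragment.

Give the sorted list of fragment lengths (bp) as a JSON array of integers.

[3,4,6,6,6,7,7,8,8,8,8,10,11,11,12,12,14,15,16,16,17,19,21,21]

Site scan:
  GruX (GAGCAACT, off=6): starts [64, 80, 192, 225, 233] → cuts [70, 86, 198, 231, 239]
  ZebIV (CCAA, off=2): starts [1, 7, 23, 60, 95, 114, 156, 160, 167, 219, 243, 257] → cuts [3, 9, 25, 62, 97, 116, 158, 162, 169, 221, 245, 259]
  WciVI (TTTATATA, off=6): starts [35, 72, 131, 146, 175, 203] → cuts [41, 78, 137, 152, 181, 209]

Pooled cuts: [3, 9, 25, 41, 62, 70, 78, 86, 97, 116, 137, 152, 158, 162, 169, 181, 198, 209, 221, 231, 239, 245, 259]

Fragment lengths:
  [0,3): 3 bp
  [3,9): 6 bp
  [9,25): 16 bp
  [25,41): 16 bp
  [41,62): 21 bp
  [62,70): 8 bp
  [70,78): 8 bp
  [78,86): 8 bp
  [86,97): 11 bp
  [97,116): 19 bp
  [116,137): 21 bp
  [137,152): 15 bp
  [152,158): 6 bp
  [158,162): 4 bp
  [162,169): 7 bp
  [169,181): 12 bp
  [181,198): 17 bp
  [198,209): 11 bp
  [209,221): 12 bp
  [221,231): 10 bp
  [231,239): 8 bp
  [239,245): 6 bp
  [245,259): 14 bp
  [259,266): 7 bp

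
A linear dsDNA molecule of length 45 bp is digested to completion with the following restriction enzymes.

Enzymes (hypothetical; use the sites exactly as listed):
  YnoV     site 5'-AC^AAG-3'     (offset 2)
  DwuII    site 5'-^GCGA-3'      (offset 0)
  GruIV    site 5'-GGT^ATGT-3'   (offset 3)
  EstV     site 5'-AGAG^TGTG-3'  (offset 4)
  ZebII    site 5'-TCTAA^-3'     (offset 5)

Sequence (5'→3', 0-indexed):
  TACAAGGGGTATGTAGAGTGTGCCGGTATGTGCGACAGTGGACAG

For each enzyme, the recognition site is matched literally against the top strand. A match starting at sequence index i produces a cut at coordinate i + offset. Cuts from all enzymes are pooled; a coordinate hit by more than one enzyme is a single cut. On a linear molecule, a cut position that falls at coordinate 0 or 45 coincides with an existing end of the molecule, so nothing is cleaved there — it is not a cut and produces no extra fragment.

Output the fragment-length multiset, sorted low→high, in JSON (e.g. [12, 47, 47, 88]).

[3,4,7,8,9,14]

Scan for sites:
  YnoV (ACAAG, off=2): starts [1] → cuts [3]
  DwuII (GCGA, off=0): starts [31] → cuts [31]
  GruIV (GGTATGT, off=3): starts [7, 24] → cuts [10, 27]
  EstV (AGAGTGTG, off=4): starts [14] → cuts [18]
  ZebII (TCTAA, off=5): no sites

Pooled cuts: [3, 10, 18, 27, 31]

Fragments:
  [0,3): 3 bp
  [3,10): 7 bp
  [10,18): 8 bp
  [18,27): 9 bp
  [27,31): 4 bp
  [31,45): 14 bp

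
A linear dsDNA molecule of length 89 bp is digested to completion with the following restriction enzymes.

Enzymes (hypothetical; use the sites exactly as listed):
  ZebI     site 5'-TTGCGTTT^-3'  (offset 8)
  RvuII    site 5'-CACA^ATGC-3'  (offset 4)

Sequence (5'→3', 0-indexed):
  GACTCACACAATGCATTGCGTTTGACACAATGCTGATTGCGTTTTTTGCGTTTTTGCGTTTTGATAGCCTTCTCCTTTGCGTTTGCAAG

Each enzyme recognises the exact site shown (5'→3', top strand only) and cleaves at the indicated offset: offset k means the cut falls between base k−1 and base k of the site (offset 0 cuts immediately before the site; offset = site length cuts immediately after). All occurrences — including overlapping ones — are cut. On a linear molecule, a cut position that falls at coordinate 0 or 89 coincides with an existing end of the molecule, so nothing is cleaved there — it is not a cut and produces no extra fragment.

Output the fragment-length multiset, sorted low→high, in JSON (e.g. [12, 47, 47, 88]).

Per-enzyme occurrences:
  ZebI TTGCGTTT/8: at [15, 36, 45, 53, 76] ⇒ [23, 44, 53, 61, 84]
  RvuII CACAATGC/4: at [6, 25] ⇒ [10, 29]

Pooled cuts: [10, 23, 29, 44, 53, 61, 84]

Fragments:
  [0,10): 10 bp
  [10,23): 13 bp
  [23,29): 6 bp
  [29,44): 15 bp
  [44,53): 9 bp
  [53,61): 8 bp
  [61,84): 23 bp
  [84,89): 5 bp

[5,6,8,9,10,13,15,23]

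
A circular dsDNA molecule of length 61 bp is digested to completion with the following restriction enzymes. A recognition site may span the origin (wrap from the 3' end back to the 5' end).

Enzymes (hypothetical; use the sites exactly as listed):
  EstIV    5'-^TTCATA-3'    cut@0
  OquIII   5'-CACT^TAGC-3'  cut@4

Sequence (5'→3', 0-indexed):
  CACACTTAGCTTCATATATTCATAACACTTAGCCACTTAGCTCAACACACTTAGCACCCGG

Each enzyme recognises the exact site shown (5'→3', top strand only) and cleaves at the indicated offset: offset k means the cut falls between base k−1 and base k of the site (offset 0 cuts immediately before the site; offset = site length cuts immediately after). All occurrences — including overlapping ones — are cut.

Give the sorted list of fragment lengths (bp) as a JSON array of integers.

Per-enzyme occurrences:
  EstIV (TTCATA, off=0): starts [10, 18] → cuts [10, 18]
  OquIII (CACTTAGC, off=4): starts [2, 25, 33, 47] → cuts [6, 29, 37, 51]

Pooled cuts: [6, 10, 18, 29, 37, 51]

Fragments:
  6→10: 4 bp
  10→18: 8 bp
  18→29: 11 bp
  29→37: 8 bp
  37→51: 14 bp
  51→6 (wrap): 61-51+6 = 16 bp

[4,8,8,11,14,16]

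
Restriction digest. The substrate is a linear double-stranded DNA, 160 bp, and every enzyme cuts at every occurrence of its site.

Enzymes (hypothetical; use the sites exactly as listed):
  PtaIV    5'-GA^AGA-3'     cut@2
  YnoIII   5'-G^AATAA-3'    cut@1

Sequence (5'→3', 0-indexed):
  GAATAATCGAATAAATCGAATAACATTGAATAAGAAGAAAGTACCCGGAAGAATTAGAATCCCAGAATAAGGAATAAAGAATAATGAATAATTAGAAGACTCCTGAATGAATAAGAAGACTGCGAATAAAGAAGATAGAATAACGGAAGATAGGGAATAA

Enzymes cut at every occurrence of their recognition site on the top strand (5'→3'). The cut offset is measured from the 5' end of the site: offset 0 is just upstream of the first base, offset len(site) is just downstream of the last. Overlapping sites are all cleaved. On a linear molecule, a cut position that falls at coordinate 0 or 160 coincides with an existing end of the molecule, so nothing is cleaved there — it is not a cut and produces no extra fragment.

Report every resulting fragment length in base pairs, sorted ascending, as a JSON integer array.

[1,5,6,7,7,7,7,7,8,8,8,8,9,9,10,10,13,14,16]

Scan for sites:
  PtaIV GAAGA/2: at [33, 47, 94, 114, 130, 145] ⇒ [35, 49, 96, 116, 132, 147]
  YnoIII GAATAA/1: at [0, 8, 17, 27, 64, 71, 78, 85, 108, 123, 137, 154] ⇒ [1, 9, 18, 28, 65, 72, 79, 86, 109, 124, 138, 155]

All cut coordinates (distinct, sorted): [1, 9, 18, 28, 35, 49, 65, 72, 79, 86, 96, 109, 116, 124, 132, 138, 147, 155]

Fragments:
  [0,1): 1 bp
  [1,9): 8 bp
  [9,18): 9 bp
  [18,28): 10 bp
  [28,35): 7 bp
  [35,49): 14 bp
  [49,65): 16 bp
  [65,72): 7 bp
  [72,79): 7 bp
  [79,86): 7 bp
  [86,96): 10 bp
  [96,109): 13 bp
  [109,116): 7 bp
  [116,124): 8 bp
  [124,132): 8 bp
  [132,138): 6 bp
  [138,147): 9 bp
  [147,155): 8 bp
  [155,160): 5 bp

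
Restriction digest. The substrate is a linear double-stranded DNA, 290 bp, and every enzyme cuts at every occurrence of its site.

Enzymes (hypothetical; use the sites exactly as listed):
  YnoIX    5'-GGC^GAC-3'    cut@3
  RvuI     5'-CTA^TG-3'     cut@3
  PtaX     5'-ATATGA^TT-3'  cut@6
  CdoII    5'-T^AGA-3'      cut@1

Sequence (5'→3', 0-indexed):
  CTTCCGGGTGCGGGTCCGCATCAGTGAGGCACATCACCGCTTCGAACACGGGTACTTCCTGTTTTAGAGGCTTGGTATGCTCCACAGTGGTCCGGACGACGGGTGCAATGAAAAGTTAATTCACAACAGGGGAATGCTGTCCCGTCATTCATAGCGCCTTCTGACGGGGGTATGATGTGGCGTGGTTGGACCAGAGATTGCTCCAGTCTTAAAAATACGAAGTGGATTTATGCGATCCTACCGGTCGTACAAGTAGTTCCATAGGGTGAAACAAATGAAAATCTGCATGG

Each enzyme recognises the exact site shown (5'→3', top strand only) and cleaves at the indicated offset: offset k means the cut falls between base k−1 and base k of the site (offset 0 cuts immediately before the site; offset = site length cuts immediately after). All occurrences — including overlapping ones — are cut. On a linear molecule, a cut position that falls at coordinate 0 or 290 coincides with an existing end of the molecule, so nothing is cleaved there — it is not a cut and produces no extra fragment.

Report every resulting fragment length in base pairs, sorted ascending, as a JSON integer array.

Per-enzyme occurrences:
  YnoIX (GGCGAC, off=3): no sites
  RvuI (CTATG, off=3): no sites
  PtaX (ATATGATT, off=6): no sites
  CdoII TAGA/1: at [64] ⇒ [65]

All cut coordinates (distinct, sorted): [65]

Fragments:
  [0,65): 65 bp
  [65,290): 225 bp

[65,225]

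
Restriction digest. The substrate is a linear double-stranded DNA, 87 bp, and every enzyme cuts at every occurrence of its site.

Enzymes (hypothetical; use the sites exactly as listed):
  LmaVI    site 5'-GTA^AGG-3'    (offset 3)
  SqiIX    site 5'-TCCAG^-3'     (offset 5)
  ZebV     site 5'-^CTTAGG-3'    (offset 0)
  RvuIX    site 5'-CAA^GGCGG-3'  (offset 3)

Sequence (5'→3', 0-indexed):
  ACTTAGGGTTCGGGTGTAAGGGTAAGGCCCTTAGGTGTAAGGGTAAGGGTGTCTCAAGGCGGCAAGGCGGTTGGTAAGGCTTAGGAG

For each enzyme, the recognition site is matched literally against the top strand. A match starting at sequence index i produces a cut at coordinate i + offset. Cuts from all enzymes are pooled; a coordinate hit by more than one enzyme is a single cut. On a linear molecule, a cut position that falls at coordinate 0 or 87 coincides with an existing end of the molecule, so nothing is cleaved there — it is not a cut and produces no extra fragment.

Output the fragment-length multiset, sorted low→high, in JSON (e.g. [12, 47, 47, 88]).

[1,3,5,6,6,8,8,10,11,12,17]

Per-enzyme occurrences:
  LmaVI (GTAAGG, off=3): starts [15, 21, 36, 42, 73] → cuts [18, 24, 39, 45, 76]
  SqiIX (TCCAG, off=5): no sites
  ZebV (CTTAGG, off=0): starts [1, 29, 79] → cuts [1, 29, 79]
  RvuIX (CAAGGCGG, off=3): starts [54, 62] → cuts [57, 65]

Pooled cuts: [1, 18, 24, 29, 39, 45, 57, 65, 76, 79]

Fragments:
  [0,1): 1 bp
  [1,18): 17 bp
  [18,24): 6 bp
  [24,29): 5 bp
  [29,39): 10 bp
  [39,45): 6 bp
  [45,57): 12 bp
  [57,65): 8 bp
  [65,76): 11 bp
  [76,79): 3 bp
  [79,87): 8 bp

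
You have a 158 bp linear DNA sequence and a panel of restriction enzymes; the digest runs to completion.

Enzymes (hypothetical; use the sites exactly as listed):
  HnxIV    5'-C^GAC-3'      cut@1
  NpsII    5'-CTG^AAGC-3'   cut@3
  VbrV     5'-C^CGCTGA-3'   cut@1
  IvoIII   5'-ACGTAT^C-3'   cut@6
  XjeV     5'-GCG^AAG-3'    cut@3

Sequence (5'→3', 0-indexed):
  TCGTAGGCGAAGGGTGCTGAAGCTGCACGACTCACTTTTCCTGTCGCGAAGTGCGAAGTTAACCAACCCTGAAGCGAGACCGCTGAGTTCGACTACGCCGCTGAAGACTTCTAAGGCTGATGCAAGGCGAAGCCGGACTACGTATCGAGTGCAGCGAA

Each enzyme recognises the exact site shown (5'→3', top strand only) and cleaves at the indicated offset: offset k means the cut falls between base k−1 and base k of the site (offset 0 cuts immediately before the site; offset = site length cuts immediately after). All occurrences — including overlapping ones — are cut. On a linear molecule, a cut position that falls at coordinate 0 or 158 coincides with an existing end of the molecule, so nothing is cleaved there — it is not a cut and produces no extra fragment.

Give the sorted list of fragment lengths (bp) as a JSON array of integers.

[7,8,9,9,9,10,10,13,16,16,20,31]

Per-enzyme occurrences:
  HnxIV CGAC/1: at [27, 89] ⇒ [28, 90]
  NpsII CTGAAGC/3: at [16, 68] ⇒ [19, 71]
  VbrV CCGCTGA/1: at [79, 97] ⇒ [80, 98]
  IvoIII ACGTATC/6: at [139] ⇒ [145]
  XjeV GCGAAG/3: at [6, 45, 52, 126] ⇒ [9, 48, 55, 129]

Pooled cuts: [9, 19, 28, 48, 55, 71, 80, 90, 98, 129, 145]

Fragments:
  [0,9): 9 bp
  [9,19): 10 bp
  [19,28): 9 bp
  [28,48): 20 bp
  [48,55): 7 bp
  [55,71): 16 bp
  [71,80): 9 bp
  [80,90): 10 bp
  [90,98): 8 bp
  [98,129): 31 bp
  [129,145): 16 bp
  [145,158): 13 bp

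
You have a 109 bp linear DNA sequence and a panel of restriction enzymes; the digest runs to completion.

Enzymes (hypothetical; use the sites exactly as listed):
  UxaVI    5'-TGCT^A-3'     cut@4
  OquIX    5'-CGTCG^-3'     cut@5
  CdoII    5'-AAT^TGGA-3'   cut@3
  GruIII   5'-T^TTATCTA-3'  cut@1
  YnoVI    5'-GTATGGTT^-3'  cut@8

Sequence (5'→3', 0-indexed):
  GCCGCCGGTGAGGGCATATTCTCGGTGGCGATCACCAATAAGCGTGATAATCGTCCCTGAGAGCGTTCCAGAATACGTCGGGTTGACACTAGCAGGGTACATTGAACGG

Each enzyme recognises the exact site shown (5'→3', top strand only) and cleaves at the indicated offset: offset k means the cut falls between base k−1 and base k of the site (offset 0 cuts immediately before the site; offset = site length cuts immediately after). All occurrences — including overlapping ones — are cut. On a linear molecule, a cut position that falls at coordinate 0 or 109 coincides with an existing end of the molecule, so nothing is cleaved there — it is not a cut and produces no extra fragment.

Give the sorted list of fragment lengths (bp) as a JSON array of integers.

Per-enzyme occurrences:
  UxaVI (TGCTA, off=4): no sites
  OquIX CGTCG/5: at [75] ⇒ [80]
  CdoII (AATTGGA, off=3): no sites
  GruIII (TTTATCTA, off=1): no sites
  YnoVI (GTATGGTT, off=8): no sites

Pooled cuts: [80]

Fragment lengths:
  [0,80): 80 bp
  [80,109): 29 bp

[29,80]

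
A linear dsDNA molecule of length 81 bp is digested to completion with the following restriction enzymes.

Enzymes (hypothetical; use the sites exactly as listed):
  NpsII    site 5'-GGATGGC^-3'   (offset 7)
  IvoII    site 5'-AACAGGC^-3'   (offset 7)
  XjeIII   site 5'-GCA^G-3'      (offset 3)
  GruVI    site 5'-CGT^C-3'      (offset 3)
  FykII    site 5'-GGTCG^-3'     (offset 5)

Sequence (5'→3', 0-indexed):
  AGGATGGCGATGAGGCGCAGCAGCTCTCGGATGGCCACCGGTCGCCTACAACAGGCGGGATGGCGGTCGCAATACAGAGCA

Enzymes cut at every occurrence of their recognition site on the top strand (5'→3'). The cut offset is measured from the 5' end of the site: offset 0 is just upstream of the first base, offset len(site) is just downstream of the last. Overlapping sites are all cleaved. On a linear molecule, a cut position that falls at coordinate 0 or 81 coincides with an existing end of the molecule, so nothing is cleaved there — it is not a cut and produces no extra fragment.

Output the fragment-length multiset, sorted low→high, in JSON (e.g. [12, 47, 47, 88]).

Per-enzyme occurrences:
  NpsII GGATGGC/7: at [1, 28, 57] ⇒ [8, 35, 64]
  IvoII AACAGGC/7: at [49] ⇒ [56]
  XjeIII GCAG/3: at [16, 19] ⇒ [19, 22]
  GruVI (CGTC, off=3): no sites
  FykII GGTCG/5: at [39, 64] ⇒ [44, 69]

All cut coordinates (distinct, sorted): [8, 19, 22, 35, 44, 56, 64, 69]

Fragment lengths:
  [0,8): 8 bp
  [8,19): 11 bp
  [19,22): 3 bp
  [22,35): 13 bp
  [35,44): 9 bp
  [44,56): 12 bp
  [56,64): 8 bp
  [64,69): 5 bp
  [69,81): 12 bp

[3,5,8,8,9,11,12,12,13]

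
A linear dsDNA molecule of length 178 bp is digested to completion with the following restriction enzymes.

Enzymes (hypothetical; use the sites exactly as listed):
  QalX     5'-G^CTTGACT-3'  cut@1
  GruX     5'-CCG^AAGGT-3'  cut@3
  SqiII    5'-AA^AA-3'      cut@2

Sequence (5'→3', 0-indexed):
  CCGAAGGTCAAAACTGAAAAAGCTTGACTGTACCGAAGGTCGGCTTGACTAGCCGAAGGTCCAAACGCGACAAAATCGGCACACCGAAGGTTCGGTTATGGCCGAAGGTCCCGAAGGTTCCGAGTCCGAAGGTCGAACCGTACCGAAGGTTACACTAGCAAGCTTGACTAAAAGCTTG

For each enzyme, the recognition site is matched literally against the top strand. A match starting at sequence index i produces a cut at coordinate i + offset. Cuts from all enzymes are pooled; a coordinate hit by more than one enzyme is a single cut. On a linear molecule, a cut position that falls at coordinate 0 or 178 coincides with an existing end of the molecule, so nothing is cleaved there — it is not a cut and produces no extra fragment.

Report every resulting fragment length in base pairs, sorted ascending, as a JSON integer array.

[1,3,3,7,7,8,8,9,9,12,13,13,15,17,17,18,18]

Per-enzyme occurrences:
  QalX (GCTTGACT, off=1): starts [21, 42, 161] → cuts [22, 43, 162]
  GruX (CCGAAGGT, off=3): starts [0, 32, 52, 83, 101, 110, 125, 142] → cuts [3, 35, 55, 86, 104, 113, 128, 145]
  SqiII (AAAA, off=2): starts [9, 16, 17, 71, 169] → cuts [11, 18, 19, 73, 171]

Pooled cuts: [3, 11, 18, 19, 22, 35, 43, 55, 73, 86, 104, 113, 128, 145, 162, 171]

Fragment lengths:
  [0,3): 3 bp
  [3,11): 8 bp
  [11,18): 7 bp
  [18,19): 1 bp
  [19,22): 3 bp
  [22,35): 13 bp
  [35,43): 8 bp
  [43,55): 12 bp
  [55,73): 18 bp
  [73,86): 13 bp
  [86,104): 18 bp
  [104,113): 9 bp
  [113,128): 15 bp
  [128,145): 17 bp
  [145,162): 17 bp
  [162,171): 9 bp
  [171,178): 7 bp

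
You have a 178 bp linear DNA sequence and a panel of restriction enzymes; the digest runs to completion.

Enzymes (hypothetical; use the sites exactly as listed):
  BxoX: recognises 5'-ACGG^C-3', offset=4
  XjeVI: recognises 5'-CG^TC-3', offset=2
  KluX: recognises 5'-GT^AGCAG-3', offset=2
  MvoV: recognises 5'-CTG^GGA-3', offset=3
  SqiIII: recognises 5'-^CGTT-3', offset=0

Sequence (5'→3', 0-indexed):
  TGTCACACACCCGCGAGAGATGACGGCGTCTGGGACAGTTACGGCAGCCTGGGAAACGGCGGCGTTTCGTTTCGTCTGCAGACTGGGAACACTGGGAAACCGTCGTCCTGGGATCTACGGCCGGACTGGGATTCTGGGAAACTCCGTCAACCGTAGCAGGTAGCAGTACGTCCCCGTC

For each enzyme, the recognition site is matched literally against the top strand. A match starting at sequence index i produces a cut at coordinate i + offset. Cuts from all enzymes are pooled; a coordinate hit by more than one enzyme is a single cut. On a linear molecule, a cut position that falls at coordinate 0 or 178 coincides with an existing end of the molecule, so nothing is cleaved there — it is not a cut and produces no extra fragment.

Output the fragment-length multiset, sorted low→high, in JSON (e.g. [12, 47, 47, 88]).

[2,2,3,3,4,5,5,6,7,7,7,8,8,8,8,8,9,9,10,10,11,12,26]

Scan for sites:
  BxoX (ACGGC, off=4): starts [22, 40, 55, 116] → cuts [26, 44, 59, 120]
  XjeVI (CGTC, off=2): starts [26, 72, 100, 103, 144, 168, 174] → cuts [28, 74, 102, 105, 146, 170, 176]
  KluX (GTAGCAG, off=2): starts [152, 159] → cuts [154, 161]
  MvoV (CTGGGA, off=3): starts [29, 48, 82, 91, 107, 125, 133] → cuts [32, 51, 85, 94, 110, 128, 136]
  SqiIII (CGTT, off=0): starts [62, 67] → cuts [62, 67]

All cut coordinates (distinct, sorted): [26, 28, 32, 44, 51, 59, 62, 67, 74, 85, 94, 102, 105, 110, 120, 128, 136, 146, 154, 161, 170, 176]

Fragments:
  [0,26): 26 bp
  [26,28): 2 bp
  [28,32): 4 bp
  [32,44): 12 bp
  [44,51): 7 bp
  [51,59): 8 bp
  [59,62): 3 bp
  [62,67): 5 bp
  [67,74): 7 bp
  [74,85): 11 bp
  [85,94): 9 bp
  [94,102): 8 bp
  [102,105): 3 bp
  [105,110): 5 bp
  [110,120): 10 bp
  [120,128): 8 bp
  [128,136): 8 bp
  [136,146): 10 bp
  [146,154): 8 bp
  [154,161): 7 bp
  [161,170): 9 bp
  [170,176): 6 bp
  [176,178): 2 bp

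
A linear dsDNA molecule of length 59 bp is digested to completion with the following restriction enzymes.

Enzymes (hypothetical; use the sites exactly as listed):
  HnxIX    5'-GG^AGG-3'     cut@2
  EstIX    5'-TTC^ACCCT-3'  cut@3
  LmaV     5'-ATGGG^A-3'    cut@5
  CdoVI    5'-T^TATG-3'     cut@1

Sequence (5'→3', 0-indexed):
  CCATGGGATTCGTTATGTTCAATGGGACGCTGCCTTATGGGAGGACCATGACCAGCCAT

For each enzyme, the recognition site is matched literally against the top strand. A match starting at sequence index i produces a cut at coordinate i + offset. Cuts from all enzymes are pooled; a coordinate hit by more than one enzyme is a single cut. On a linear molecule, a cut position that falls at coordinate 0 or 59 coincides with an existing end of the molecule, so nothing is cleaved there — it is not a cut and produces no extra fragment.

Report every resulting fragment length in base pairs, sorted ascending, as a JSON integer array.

[6,6,7,9,13,18]

Site scan:
  HnxIX GGAGG/2: at [39] ⇒ [41]
  EstIX (TTCACCCT, off=3): no sites
  LmaV ATGGGA/5: at [2, 21, 36] ⇒ [7, 26, 41]
  CdoVI TTATG/1: at [12, 34] ⇒ [13, 35]

Pooled cuts: [7, 13, 26, 35, 41]

Fragments:
  [0,7): 7 bp
  [7,13): 6 bp
  [13,26): 13 bp
  [26,35): 9 bp
  [35,41): 6 bp
  [41,59): 18 bp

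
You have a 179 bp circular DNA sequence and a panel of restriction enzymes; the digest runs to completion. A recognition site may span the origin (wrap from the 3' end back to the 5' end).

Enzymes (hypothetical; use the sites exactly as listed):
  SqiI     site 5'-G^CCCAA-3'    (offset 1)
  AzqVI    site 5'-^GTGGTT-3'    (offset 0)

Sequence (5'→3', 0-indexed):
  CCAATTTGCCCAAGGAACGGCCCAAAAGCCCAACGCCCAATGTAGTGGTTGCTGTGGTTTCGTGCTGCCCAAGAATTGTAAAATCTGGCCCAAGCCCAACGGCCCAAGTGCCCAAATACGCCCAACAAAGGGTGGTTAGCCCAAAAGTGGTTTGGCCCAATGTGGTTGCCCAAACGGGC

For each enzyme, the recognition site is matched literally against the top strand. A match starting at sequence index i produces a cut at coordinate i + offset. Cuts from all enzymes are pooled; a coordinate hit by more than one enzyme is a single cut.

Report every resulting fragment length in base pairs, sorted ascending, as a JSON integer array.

[6,6,7,7,7,8,8,8,8,9,9,9,9,10,10,11,12,14,21]

Per-enzyme occurrences:
  SqiI (GCCCAA, off=1): starts [7, 19, 27, 34, 66, 87, 93, 101, 109, 119, 138, 154, 167, 177] → cuts [8, 20, 28, 35, 67, 88, 94, 102, 110, 120, 139, 155, 168, 178]
  AzqVI (GTGGTT, off=0): starts [44, 53, 131, 146, 161] → cuts [44, 53, 131, 146, 161]

Pooled cuts: [8, 20, 28, 35, 44, 53, 67, 88, 94, 102, 110, 120, 131, 139, 146, 155, 161, 168, 178]

Fragments:
  8→20: 12 bp
  20→28: 8 bp
  28→35: 7 bp
  35→44: 9 bp
  44→53: 9 bp
  53→67: 14 bp
  67→88: 21 bp
  88→94: 6 bp
  94→102: 8 bp
  102→110: 8 bp
  110→120: 10 bp
  120→131: 11 bp
  131→139: 8 bp
  139→146: 7 bp
  146→155: 9 bp
  155→161: 6 bp
  161→168: 7 bp
  168→178: 10 bp
  178→8 (wrap): 179-178+8 = 9 bp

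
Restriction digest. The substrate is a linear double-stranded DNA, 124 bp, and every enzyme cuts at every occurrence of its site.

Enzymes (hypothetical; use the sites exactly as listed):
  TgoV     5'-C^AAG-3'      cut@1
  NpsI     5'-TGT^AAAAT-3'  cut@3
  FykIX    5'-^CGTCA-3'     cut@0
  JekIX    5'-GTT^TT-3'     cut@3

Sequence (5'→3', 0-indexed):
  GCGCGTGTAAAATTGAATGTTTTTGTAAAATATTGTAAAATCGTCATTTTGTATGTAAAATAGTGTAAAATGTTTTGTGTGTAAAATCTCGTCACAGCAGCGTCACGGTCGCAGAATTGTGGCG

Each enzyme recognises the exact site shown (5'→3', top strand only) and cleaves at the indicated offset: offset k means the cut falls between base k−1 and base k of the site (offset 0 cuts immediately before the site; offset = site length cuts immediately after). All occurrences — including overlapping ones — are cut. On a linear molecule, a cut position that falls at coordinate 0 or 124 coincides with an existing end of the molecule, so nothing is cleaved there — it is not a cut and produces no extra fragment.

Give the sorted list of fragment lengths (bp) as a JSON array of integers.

[5,5,7,8,8,8,10,10,11,13,15,24]

Scan for sites:
  TgoV (CAAG, off=1): no sites
  NpsI TGTAAAAT/3: at [5, 23, 33, 53, 63, 79] ⇒ [8, 26, 36, 56, 66, 82]
  FykIX CGTCA/0: at [41, 89, 100] ⇒ [41, 89, 100]
  JekIX GTTTT/3: at [18, 71] ⇒ [21, 74]

All cut coordinates (distinct, sorted): [8, 21, 26, 36, 41, 56, 66, 74, 82, 89, 100]

Fragments:
  [0,8): 8 bp
  [8,21): 13 bp
  [21,26): 5 bp
  [26,36): 10 bp
  [36,41): 5 bp
  [41,56): 15 bp
  [56,66): 10 bp
  [66,74): 8 bp
  [74,82): 8 bp
  [82,89): 7 bp
  [89,100): 11 bp
  [100,124): 24 bp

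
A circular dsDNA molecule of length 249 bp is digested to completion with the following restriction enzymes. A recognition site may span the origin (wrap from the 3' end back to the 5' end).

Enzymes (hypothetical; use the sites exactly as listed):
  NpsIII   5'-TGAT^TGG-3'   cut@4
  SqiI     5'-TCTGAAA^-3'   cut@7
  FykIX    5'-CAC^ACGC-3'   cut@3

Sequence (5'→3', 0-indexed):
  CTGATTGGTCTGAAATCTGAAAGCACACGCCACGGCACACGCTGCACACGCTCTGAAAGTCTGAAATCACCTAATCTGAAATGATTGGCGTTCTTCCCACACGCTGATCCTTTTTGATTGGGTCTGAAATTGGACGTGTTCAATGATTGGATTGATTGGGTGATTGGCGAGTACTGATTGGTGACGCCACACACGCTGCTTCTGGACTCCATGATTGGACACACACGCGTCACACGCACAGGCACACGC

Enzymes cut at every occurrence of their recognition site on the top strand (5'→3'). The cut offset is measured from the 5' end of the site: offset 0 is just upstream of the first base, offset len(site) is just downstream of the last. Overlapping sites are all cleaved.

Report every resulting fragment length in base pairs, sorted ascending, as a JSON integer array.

[4,4,7,8,8,9,9,9,9,9,10,11,11,12,12,14,14,15,15,18,18,23]

Scan for sites:
  NpsIII (TGATTGG, off=4): starts [1, 81, 114, 143, 152, 160, 174, 211] → cuts [5, 85, 118, 147, 156, 164, 178, 215]
  SqiI (TCTGAAA, off=7): starts [8, 15, 51, 59, 74, 122] → cuts [15, 22, 58, 66, 81, 129]
  FykIX (CACACGC, off=3): starts [23, 35, 44, 97, 189, 221, 230, 242] → cuts [26, 38, 47, 100, 192, 224, 233, 245]

Pooled cuts: [5, 15, 22, 26, 38, 47, 58, 66, 81, 85, 100, 118, 129, 147, 156, 164, 178, 192, 215, 224, 233, 245]

Fragment lengths:
  5→15: 10 bp
  15→22: 7 bp
  22→26: 4 bp
  26→38: 12 bp
  38→47: 9 bp
  47→58: 11 bp
  58→66: 8 bp
  66→81: 15 bp
  81→85: 4 bp
  85→100: 15 bp
  100→118: 18 bp
  118→129: 11 bp
  129→147: 18 bp
  147→156: 9 bp
  156→164: 8 bp
  164→178: 14 bp
  178→192: 14 bp
  192→215: 23 bp
  215→224: 9 bp
  224→233: 9 bp
  233→245: 12 bp
  245→5 (wrap): 249-245+5 = 9 bp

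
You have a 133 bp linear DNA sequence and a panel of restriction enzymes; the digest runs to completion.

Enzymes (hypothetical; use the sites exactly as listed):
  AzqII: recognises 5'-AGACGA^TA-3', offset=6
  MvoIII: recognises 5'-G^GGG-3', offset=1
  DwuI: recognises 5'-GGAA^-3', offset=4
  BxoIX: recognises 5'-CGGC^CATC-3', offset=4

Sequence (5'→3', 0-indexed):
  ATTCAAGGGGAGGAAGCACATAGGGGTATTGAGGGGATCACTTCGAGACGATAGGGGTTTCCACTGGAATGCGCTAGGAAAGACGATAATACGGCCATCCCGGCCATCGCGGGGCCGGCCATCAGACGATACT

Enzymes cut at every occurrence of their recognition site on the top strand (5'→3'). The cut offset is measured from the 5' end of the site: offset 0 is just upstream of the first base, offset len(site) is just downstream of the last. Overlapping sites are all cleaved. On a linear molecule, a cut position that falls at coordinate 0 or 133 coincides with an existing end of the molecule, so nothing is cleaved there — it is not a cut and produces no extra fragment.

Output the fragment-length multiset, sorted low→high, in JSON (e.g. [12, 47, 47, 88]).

[3,4,6,7,7,8,8,8,9,9,10,10,11,15,18]

Per-enzyme occurrences:
  AzqII (AGACGATA, off=6): starts [45, 80, 123] → cuts [51, 86, 129]
  MvoIII (GGGG, off=1): starts [6, 22, 32, 53, 110] → cuts [7, 23, 33, 54, 111]
  DwuI (GGAA, off=4): starts [11, 65, 76] → cuts [15, 69, 80]
  BxoIX (CGGCCATC, off=4): starts [91, 100, 115] → cuts [95, 104, 119]

All cut coordinates (distinct, sorted): [7, 15, 23, 33, 51, 54, 69, 80, 86, 95, 104, 111, 119, 129]

Fragments:
  [0,7): 7 bp
  [7,15): 8 bp
  [15,23): 8 bp
  [23,33): 10 bp
  [33,51): 18 bp
  [51,54): 3 bp
  [54,69): 15 bp
  [69,80): 11 bp
  [80,86): 6 bp
  [86,95): 9 bp
  [95,104): 9 bp
  [104,111): 7 bp
  [111,119): 8 bp
  [119,129): 10 bp
  [129,133): 4 bp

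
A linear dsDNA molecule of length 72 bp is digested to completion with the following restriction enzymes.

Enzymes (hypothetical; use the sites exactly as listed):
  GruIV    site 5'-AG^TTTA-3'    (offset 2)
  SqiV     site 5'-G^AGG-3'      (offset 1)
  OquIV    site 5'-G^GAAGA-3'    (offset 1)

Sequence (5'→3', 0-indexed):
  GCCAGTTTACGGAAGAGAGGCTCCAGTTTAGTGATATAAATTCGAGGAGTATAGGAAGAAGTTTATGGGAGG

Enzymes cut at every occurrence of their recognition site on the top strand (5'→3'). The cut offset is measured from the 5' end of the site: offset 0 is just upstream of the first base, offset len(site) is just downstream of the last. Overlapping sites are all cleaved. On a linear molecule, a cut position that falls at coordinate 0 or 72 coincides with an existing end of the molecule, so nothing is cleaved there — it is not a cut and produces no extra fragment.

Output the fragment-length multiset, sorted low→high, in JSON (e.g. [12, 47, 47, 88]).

Per-enzyme occurrences:
  GruIV AGTTTA/2: at [3, 24, 59] ⇒ [5, 26, 61]
  SqiV GAGG/1: at [16, 43, 68] ⇒ [17, 44, 69]
  OquIV GGAAGA/1: at [10, 53] ⇒ [11, 54]

All cut coordinates (distinct, sorted): [5, 11, 17, 26, 44, 54, 61, 69]

Fragments:
  [0,5): 5 bp
  [5,11): 6 bp
  [11,17): 6 bp
  [17,26): 9 bp
  [26,44): 18 bp
  [44,54): 10 bp
  [54,61): 7 bp
  [61,69): 8 bp
  [69,72): 3 bp

[3,5,6,6,7,8,9,10,18]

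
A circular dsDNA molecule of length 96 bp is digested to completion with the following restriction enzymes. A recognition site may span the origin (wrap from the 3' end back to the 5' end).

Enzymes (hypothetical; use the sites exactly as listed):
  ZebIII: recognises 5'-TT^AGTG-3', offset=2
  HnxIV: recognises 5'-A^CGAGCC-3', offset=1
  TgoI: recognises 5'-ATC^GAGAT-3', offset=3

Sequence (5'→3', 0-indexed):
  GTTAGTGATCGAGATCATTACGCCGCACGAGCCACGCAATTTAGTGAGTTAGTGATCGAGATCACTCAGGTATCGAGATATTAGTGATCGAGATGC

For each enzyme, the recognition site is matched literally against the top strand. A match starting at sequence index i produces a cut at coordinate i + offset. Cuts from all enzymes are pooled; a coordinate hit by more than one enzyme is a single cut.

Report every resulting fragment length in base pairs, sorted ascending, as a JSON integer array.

[7,7,7,8,8,10,15,17,17]

Scan for sites:
  ZebIII (TTAGTG, off=2): starts [1, 40, 48, 80] → cuts [3, 42, 50, 82]
  HnxIV (ACGAGCC, off=1): starts [26] → cuts [27]
  TgoI (ATCGAGAT, off=3): starts [7, 54, 71, 86] → cuts [10, 57, 74, 89]

All cut coordinates (distinct, sorted): [3, 10, 27, 42, 50, 57, 74, 82, 89]

Fragments:
  3→10: 7 bp
  10→27: 17 bp
  27→42: 15 bp
  42→50: 8 bp
  50→57: 7 bp
  57→74: 17 bp
  74→82: 8 bp
  82→89: 7 bp
  89→3 (wrap): 96-89+3 = 10 bp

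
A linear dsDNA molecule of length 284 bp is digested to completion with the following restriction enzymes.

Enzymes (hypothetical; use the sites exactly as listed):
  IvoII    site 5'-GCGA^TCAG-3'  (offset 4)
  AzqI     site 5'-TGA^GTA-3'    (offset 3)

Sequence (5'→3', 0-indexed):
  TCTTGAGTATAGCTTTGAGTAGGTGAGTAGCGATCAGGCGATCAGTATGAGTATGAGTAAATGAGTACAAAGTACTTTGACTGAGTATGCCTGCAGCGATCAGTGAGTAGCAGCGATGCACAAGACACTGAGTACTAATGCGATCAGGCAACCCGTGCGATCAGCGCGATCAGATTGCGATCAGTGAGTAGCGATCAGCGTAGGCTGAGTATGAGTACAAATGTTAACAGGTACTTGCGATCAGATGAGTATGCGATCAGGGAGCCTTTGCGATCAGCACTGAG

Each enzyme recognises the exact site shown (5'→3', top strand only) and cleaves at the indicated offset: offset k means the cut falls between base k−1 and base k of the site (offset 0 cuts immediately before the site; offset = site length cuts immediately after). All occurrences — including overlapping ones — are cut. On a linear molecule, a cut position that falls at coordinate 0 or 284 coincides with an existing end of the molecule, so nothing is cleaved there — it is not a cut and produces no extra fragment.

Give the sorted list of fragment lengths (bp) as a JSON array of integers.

Scan for sites:
  IvoII (GCGATCAG, off=4): starts [29, 37, 95, 139, 156, 165, 176, 190, 236, 252, 269] → cuts [33, 41, 99, 143, 160, 169, 180, 194, 240, 256, 273]
  AzqI (TGAGTA, off=3): starts [3, 15, 23, 47, 53, 61, 81, 103, 128, 184, 205, 211, 245] → cuts [6, 18, 26, 50, 56, 64, 84, 106, 131, 187, 208, 214, 248]

All cut coordinates (distinct, sorted): [6, 18, 26, 33, 41, 50, 56, 64, 84, 99, 106, 131, 143, 160, 169, 180, 187, 194, 208, 214, 240, 248, 256, 273]

Fragment lengths:
  [0,6): 6 bp
  [6,18): 12 bp
  [18,26): 8 bp
  [26,33): 7 bp
  [33,41): 8 bp
  [41,50): 9 bp
  [50,56): 6 bp
  [56,64): 8 bp
  [64,84): 20 bp
  [84,99): 15 bp
  [99,106): 7 bp
  [106,131): 25 bp
  [131,143): 12 bp
  [143,160): 17 bp
  [160,169): 9 bp
  [169,180): 11 bp
  [180,187): 7 bp
  [187,194): 7 bp
  [194,208): 14 bp
  [208,214): 6 bp
  [214,240): 26 bp
  [240,248): 8 bp
  [248,256): 8 bp
  [256,273): 17 bp
  [273,284): 11 bp

[6,6,6,7,7,7,7,8,8,8,8,8,9,9,11,11,12,12,14,15,17,17,20,25,26]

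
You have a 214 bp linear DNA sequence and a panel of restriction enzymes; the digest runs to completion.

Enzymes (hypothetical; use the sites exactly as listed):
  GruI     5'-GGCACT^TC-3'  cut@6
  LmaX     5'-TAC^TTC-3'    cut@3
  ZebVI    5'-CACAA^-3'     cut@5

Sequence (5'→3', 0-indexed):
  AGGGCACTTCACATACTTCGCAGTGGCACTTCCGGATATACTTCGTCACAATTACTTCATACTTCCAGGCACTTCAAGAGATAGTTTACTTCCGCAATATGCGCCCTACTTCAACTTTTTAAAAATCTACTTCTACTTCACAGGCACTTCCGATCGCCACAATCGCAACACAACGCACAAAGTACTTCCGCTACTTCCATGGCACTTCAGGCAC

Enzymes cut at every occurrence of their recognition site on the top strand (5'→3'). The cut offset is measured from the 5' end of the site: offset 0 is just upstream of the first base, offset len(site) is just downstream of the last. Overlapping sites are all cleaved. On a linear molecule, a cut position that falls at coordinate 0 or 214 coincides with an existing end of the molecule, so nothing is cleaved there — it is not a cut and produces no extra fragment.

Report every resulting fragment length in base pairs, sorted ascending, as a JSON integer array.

Per-enzyme occurrences:
  GruI GGCACTTC/6: at [2, 24, 67, 142, 200] ⇒ [8, 30, 73, 148, 206]
  LmaX TACTTC/3: at [13, 38, 52, 59, 86, 106, 127, 133, 182, 191] ⇒ [16, 41, 55, 62, 89, 109, 130, 136, 185, 194]
  ZebVI CACAA/5: at [46, 157, 168, 175] ⇒ [51, 162, 173, 180]

All cut coordinates (distinct, sorted): [8, 16, 30, 41, 51, 55, 62, 73, 89, 109, 130, 136, 148, 162, 173, 180, 185, 194, 206]

Fragment lengths:
  [0,8): 8 bp
  [8,16): 8 bp
  [16,30): 14 bp
  [30,41): 11 bp
  [41,51): 10 bp
  [51,55): 4 bp
  [55,62): 7 bp
  [62,73): 11 bp
  [73,89): 16 bp
  [89,109): 20 bp
  [109,130): 21 bp
  [130,136): 6 bp
  [136,148): 12 bp
  [148,162): 14 bp
  [162,173): 11 bp
  [173,180): 7 bp
  [180,185): 5 bp
  [185,194): 9 bp
  [194,206): 12 bp
  [206,214): 8 bp

[4,5,6,7,7,8,8,8,9,10,11,11,11,12,12,14,14,16,20,21]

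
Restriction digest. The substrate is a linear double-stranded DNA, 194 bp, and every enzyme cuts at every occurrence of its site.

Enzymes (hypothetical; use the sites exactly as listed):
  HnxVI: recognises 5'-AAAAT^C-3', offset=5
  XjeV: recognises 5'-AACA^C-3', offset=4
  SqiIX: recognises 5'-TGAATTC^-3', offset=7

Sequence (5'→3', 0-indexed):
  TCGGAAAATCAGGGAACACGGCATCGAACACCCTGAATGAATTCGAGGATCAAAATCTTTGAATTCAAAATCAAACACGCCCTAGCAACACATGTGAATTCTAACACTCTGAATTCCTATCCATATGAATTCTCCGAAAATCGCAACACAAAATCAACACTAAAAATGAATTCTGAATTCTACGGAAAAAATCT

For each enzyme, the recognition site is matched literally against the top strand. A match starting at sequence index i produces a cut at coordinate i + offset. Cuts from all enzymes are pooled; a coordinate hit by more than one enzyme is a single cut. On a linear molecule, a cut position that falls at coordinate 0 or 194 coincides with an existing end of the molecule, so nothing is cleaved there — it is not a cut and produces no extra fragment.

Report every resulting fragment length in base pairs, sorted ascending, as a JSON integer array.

Scan for sites:
  HnxVI AAAATC/5: at [4, 51, 66, 136, 149, 187] ⇒ [9, 56, 71, 141, 154, 192]
  XjeV AACAC/4: at [14, 26, 73, 86, 102, 144, 155] ⇒ [18, 30, 77, 90, 106, 148, 159]
  SqiIX TGAATTC/7: at [37, 59, 94, 109, 125, 166, 173] ⇒ [44, 66, 101, 116, 132, 173, 180]

Pooled cuts: [9, 18, 30, 44, 56, 66, 71, 77, 90, 101, 106, 116, 132, 141, 148, 154, 159, 173, 180, 192]

Fragments:
  [0,9): 9 bp
  [9,18): 9 bp
  [18,30): 12 bp
  [30,44): 14 bp
  [44,56): 12 bp
  [56,66): 10 bp
  [66,71): 5 bp
  [71,77): 6 bp
  [77,90): 13 bp
  [90,101): 11 bp
  [101,106): 5 bp
  [106,116): 10 bp
  [116,132): 16 bp
  [132,141): 9 bp
  [141,148): 7 bp
  [148,154): 6 bp
  [154,159): 5 bp
  [159,173): 14 bp
  [173,180): 7 bp
  [180,192): 12 bp
  [192,194): 2 bp

[2,5,5,5,6,6,7,7,9,9,9,10,10,11,12,12,12,13,14,14,16]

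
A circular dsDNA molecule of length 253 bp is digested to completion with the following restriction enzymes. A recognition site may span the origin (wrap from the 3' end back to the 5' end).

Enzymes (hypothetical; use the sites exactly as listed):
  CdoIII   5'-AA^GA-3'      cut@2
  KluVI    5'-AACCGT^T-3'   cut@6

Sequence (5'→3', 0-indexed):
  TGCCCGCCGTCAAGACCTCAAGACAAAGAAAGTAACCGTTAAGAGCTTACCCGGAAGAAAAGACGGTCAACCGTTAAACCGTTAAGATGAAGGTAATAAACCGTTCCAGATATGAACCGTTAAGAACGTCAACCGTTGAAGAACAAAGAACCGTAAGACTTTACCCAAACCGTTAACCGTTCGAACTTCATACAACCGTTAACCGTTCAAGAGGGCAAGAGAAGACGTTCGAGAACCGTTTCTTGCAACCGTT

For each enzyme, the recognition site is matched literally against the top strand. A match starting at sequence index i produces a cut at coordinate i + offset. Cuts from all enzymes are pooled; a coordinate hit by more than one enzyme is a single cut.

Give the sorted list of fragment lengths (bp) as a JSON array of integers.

Per-enzyme occurrences:
  CdoIII AAGA/2: at [11, 19, 25, 40, 54, 59, 83, 121, 138, 145, 154, 208, 216, 221] ⇒ [13, 21, 27, 42, 56, 61, 85, 123, 140, 147, 156, 210, 218, 223]
  KluVI AACCGTT/6: at [33, 68, 76, 98, 114, 130, 167, 174, 193, 200, 233, 246] ⇒ [39, 74, 82, 104, 120, 136, 173, 180, 199, 206, 239, 252]

Pooled cuts: [13, 21, 27, 39, 42, 56, 61, 74, 82, 85, 104, 120, 123, 136, 140, 147, 156, 173, 180, 199, 206, 210, 218, 223, 239, 252]

Fragments:
  13→21: 8 bp
  21→27: 6 bp
  27→39: 12 bp
  39→42: 3 bp
  42→56: 14 bp
  56→61: 5 bp
  61→74: 13 bp
  74→82: 8 bp
  82→85: 3 bp
  85→104: 19 bp
  104→120: 16 bp
  120→123: 3 bp
  123→136: 13 bp
  136→140: 4 bp
  140→147: 7 bp
  147→156: 9 bp
  156→173: 17 bp
  173→180: 7 bp
  180→199: 19 bp
  199→206: 7 bp
  206→210: 4 bp
  210→218: 8 bp
  218→223: 5 bp
  223→239: 16 bp
  239→252: 13 bp
  252→13 (wrap): 253-252+13 = 14 bp

[3,3,3,4,4,5,5,6,7,7,7,8,8,8,9,12,13,13,13,14,14,16,16,17,19,19]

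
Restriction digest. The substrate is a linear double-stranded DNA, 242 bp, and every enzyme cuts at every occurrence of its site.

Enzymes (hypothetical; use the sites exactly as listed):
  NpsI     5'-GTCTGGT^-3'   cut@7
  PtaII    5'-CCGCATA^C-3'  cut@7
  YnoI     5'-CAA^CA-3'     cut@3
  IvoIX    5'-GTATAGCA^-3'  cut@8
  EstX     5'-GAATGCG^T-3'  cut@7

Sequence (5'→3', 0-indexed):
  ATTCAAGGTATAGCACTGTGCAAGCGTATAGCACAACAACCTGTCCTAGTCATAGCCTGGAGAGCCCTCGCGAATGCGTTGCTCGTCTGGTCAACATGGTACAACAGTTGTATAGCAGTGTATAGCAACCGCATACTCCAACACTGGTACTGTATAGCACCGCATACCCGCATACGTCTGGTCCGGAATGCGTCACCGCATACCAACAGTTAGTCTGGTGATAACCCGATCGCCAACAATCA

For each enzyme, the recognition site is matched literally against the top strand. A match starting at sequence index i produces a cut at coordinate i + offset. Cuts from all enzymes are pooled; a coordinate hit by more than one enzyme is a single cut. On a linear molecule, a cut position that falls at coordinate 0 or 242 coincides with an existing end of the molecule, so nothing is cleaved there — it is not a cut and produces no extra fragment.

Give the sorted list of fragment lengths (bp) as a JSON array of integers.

[3,3,4,6,6,7,8,8,8,10,10,10,10,13,13,13,15,17,18,18,42]

Scan for sites:
  NpsI GTCTGGT/7: at [84, 175, 212] ⇒ [91, 182, 219]
  PtaII CCGCATAC/7: at [128, 159, 167, 195] ⇒ [135, 166, 174, 202]
  YnoI CAACA/3: at [33, 91, 101, 138, 203, 233] ⇒ [36, 94, 104, 141, 206, 236]
  IvoIX GTATAGCA/8: at [7, 25, 109, 119, 151] ⇒ [15, 33, 117, 127, 159]
  EstX GAATGCGT/7: at [71, 185] ⇒ [78, 192]

Pooled cuts: [15, 33, 36, 78, 91, 94, 104, 117, 127, 135, 141, 159, 166, 174, 182, 192, 202, 206, 219, 236]

Fragment lengths:
  [0,15): 15 bp
  [15,33): 18 bp
  [33,36): 3 bp
  [36,78): 42 bp
  [78,91): 13 bp
  [91,94): 3 bp
  [94,104): 10 bp
  [104,117): 13 bp
  [117,127): 10 bp
  [127,135): 8 bp
  [135,141): 6 bp
  [141,159): 18 bp
  [159,166): 7 bp
  [166,174): 8 bp
  [174,182): 8 bp
  [182,192): 10 bp
  [192,202): 10 bp
  [202,206): 4 bp
  [206,219): 13 bp
  [219,236): 17 bp
  [236,242): 6 bp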